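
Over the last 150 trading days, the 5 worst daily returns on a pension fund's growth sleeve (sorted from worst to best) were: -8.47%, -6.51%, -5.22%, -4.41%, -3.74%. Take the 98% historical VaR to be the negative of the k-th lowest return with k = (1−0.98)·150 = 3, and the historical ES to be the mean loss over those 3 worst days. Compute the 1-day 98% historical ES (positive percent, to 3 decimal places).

The 3 worst returns sum to -20.20%.
ES = −(-20.20%) / 3 = 6.7333…% ≈ 6.733%.

6.733%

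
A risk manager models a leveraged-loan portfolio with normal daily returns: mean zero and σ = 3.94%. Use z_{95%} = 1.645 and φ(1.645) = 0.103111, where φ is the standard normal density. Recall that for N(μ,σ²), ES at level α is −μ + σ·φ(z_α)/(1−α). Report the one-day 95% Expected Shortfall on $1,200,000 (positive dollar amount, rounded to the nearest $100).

$97,500

Tail multiplier: φ(z)/(1−α) = 0.103111 / 0.05 = 2.062.
ES = 3.94% × 2.062 = 8.124%.
On $1,200,000: 0.08124 × $1,200,000 = $97,488.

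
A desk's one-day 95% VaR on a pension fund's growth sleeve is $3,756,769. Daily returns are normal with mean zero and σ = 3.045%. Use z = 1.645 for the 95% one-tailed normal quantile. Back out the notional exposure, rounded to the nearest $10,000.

$75,000,000

VaR as a fraction of value: z·σ = 1.645 × 3.045% = 5.00903%.
Position = $3,756,769 / 0.0500903 = $75,000,005.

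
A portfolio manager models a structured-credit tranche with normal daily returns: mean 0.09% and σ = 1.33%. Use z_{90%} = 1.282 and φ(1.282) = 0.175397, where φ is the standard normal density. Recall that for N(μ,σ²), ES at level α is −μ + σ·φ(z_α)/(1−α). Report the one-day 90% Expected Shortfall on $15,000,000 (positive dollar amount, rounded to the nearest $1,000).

$336,000

Tail multiplier: φ(z)/(1−α) = 0.175397 / 0.1 = 1.754.
ES = −(0.09%) + 1.33% × 1.754 = 2.243%.
On $15,000,000: 0.02243 × $15,000,000 = $336,450.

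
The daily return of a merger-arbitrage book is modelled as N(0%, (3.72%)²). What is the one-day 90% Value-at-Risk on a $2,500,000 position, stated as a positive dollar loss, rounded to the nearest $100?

$119,200

At 90% one-sided, z = 1.282.
VaR = z·σ = 1.282 × 3.72% = 4.769%.
On $2,500,000: 0.04769 × $2,500,000 = $119,225.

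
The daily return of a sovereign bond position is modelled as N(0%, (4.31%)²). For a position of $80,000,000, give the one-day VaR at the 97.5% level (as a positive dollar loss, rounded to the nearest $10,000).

At 97.5% one-sided, z = 1.960.
VaR = z·σ = 1.960 × 4.31% = 8.448%.
On $80,000,000: 0.08448 × $80,000,000 = $6,758,400.

$6,760,000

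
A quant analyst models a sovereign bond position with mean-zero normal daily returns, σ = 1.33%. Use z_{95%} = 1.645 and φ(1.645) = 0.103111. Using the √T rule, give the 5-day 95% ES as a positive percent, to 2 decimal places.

σ_{5d} = 1.33% × √5 = 2.974%.
ES multiplier = φ(z)/(1−α) = 0.103111/0.05 = 2.062.
ES = 2.974% × 2.062 = 6.132%.

6.13%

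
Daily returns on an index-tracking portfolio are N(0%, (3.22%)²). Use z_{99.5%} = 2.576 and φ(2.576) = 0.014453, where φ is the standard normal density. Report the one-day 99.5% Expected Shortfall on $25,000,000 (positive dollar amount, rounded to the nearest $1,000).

Tail multiplier: φ(z)/(1−α) = 0.014453 / 0.005 = 2.891.
ES = 3.22% × 2.891 = 9.309%.
On $25,000,000: 0.09309 × $25,000,000 = $2,327,250.

$2,327,000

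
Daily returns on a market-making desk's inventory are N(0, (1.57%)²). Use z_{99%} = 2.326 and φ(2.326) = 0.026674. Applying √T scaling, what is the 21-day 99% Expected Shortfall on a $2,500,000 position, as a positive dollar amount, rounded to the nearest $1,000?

$480,000

σ_{21d} = 1.57% × √21 = 7.195%.
ES multiplier = φ(z)/(1−α) = 0.026674/0.01 = 2.667.
ES = 7.195% × 2.667 = 19.189%; on $2,500,000: $479,725.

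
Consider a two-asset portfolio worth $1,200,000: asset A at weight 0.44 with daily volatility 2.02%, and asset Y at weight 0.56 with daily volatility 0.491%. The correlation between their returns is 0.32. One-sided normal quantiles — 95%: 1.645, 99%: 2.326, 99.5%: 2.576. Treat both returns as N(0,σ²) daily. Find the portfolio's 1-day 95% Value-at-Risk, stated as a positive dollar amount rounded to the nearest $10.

$19,960

σ_p² = 0.44²·2.02² + 0.56²·0.491² + 2·0.32·0.44·0.56·2.02·0.491 = 1.0220 (%²).
σ_p = √1.0220 = 1.011%.
VaR = 1.645 × 1.011% = 1.663%; on $1,200,000 that is $19,956.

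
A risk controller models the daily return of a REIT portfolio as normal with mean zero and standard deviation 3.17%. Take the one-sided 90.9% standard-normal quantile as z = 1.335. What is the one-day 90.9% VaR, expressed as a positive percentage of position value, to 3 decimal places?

4.232%

VaR = z·σ = 1.335 × 3.17% = 4.232%.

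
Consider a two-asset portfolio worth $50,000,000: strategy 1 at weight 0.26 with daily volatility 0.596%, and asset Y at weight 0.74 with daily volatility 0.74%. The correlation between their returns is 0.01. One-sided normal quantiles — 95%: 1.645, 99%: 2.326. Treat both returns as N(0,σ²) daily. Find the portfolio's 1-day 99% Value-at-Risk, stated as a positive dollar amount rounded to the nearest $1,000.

σ_p² = 0.26²·0.596² + 0.74²·0.74² + 2·0.01·0.26·0.74·0.596·0.74 = 0.3256 (%²).
σ_p = √0.3256 = 0.571%.
VaR = 2.326 × 0.571% = 1.328%; on $50,000,000 that is $664,000.

$664,000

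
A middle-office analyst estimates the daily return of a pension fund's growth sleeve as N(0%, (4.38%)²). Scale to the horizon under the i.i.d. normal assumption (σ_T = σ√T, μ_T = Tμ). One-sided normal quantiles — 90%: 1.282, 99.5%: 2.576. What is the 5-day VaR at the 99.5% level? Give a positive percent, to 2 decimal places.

25.23%

σ_{5d} = 4.38% × √5 = 9.794%.
VaR = 2.576 × 9.794% = 25.229%.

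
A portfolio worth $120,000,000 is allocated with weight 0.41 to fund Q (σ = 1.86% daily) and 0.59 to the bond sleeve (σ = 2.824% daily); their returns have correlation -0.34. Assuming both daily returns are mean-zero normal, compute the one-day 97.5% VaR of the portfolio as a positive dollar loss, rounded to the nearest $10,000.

σ_p² = 0.41²·1.86² + 0.59²·2.824² + 2·-0.34·0.41·0.59·1.86·2.824 = 2.4936 (%²).
σ_p = √2.4936 = 1.579%.
At 97.5%, z = 1.960.
VaR = 1.960 × 1.579% = 3.095%; on $120,000,000 that is $3,714,000.

$3,710,000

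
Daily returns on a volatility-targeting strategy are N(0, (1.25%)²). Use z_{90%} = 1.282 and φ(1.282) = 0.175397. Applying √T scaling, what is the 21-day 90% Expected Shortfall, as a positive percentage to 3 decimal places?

10.047%

σ_{21d} = 1.25% × √21 = 5.728%.
ES multiplier = φ(z)/(1−α) = 0.175397/0.1 = 1.754.
ES = 5.728% × 1.754 = 10.047%.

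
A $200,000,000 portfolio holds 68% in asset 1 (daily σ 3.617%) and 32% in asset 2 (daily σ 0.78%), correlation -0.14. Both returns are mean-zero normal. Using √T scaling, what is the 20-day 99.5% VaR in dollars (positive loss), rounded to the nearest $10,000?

σ_p = √(0.68²·3.617² + 0.32²·0.78² + 2·-0.14·0.68·0.32·3.617·0.78) = 2.437%.
σ_{20d} = 2.437% × √20 = 10.899%.
z(99.5%) = 2.576.
VaR = 2.576 × 10.899% = 28.076%; on $200,000,000 that is $56,152,000.

$56,150,000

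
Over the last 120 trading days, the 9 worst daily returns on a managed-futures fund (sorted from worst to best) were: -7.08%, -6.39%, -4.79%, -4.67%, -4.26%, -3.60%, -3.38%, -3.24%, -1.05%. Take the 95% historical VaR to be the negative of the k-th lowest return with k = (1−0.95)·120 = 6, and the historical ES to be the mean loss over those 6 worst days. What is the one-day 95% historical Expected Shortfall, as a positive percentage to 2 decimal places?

The 6 worst returns sum to -30.79%.
ES = −(-30.79%) / 6 = 5.1316…% ≈ 5.13%.

5.13%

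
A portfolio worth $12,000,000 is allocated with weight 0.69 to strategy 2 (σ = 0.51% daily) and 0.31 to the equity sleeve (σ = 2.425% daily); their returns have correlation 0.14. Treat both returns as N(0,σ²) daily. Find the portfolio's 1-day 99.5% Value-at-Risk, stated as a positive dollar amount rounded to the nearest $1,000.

$270,000

σ_p² = 0.69²·0.51² + 0.31²·2.425² + 2·0.14·0.69·0.31·0.51·2.425 = 0.7630 (%²).
σ_p = √0.7630 = 0.874%.
At 99.5%, z = 2.576.
VaR = 2.576 × 0.874% = 2.251%; on $12,000,000 that is $270,120.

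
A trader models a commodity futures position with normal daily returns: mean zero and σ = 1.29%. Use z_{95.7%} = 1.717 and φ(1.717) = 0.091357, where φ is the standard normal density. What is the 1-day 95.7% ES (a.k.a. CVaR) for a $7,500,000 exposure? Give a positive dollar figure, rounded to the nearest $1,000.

Tail multiplier: φ(z)/(1−α) = 0.091357 / 0.043 = 2.125.
ES = 1.29% × 2.125 = 2.741%.
On $7,500,000: 0.02741 × $7,500,000 = $205,575.

$206,000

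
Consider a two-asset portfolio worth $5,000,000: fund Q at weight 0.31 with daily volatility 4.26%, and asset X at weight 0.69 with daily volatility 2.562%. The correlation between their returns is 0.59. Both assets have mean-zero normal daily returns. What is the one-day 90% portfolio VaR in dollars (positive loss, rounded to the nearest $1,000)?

$177,000

σ_p² = 0.31²·4.26² + 0.69²·2.562² + 2·0.59·0.31·0.69·4.26·2.562 = 7.6238 (%²).
σ_p = √7.6238 = 2.761%.
At 90%, z = 1.282.
VaR = 1.282 × 2.761% = 3.540%; on $5,000,000 that is $177,000.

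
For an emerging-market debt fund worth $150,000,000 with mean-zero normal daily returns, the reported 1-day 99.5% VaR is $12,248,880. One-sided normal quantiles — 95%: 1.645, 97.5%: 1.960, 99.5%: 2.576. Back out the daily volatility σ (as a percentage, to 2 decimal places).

VaR as a fraction: $12,248,880 / $150,000,000 = 8.166%.
σ = VaR / z = 8.166% / 2.576 = 3.170%.

3.17%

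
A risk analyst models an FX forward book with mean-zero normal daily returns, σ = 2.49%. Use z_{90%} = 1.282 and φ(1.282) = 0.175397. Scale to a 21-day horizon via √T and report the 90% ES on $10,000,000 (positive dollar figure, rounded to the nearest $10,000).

$2,000,000

σ_{21d} = 2.49% × √21 = 11.411%.
ES multiplier = φ(z)/(1−α) = 0.175397/0.1 = 1.754.
ES = 11.411% × 1.754 = 20.015%; on $10,000,000: $2,001,500.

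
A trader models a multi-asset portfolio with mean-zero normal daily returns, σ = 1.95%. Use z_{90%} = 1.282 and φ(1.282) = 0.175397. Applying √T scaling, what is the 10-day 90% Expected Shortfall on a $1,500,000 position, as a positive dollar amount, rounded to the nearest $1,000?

σ_{10d} = 1.95% × √10 = 6.166%.
ES multiplier = φ(z)/(1−α) = 0.175397/0.1 = 1.754.
ES = 6.166% × 1.754 = 10.815%; on $1,500,000: $162,225.

$162,000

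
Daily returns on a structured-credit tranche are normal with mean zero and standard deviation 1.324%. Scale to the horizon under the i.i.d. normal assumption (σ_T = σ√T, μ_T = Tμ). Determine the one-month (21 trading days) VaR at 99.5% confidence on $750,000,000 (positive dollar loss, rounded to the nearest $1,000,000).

$117,000,000

At 99.5%, z = 2.576.
σ_{21d} = 1.324% × √21 = 6.067%.
VaR = 2.576 × 6.067% = 15.629%.
On $750,000,000: 0.15629 × $750,000,000 = $117,217,500.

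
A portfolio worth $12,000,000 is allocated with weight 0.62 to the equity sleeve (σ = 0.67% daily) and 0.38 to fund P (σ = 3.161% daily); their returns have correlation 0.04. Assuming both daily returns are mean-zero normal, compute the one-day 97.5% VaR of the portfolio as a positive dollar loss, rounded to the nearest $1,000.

$303,000

σ_p² = 0.62²·0.67² + 0.38²·3.161² + 2·0.04·0.62·0.38·0.67·3.161 = 1.6553 (%²).
σ_p = √1.6553 = 1.287%.
At 97.5%, z = 1.960.
VaR = 1.960 × 1.287% = 2.523%; on $12,000,000 that is $302,760.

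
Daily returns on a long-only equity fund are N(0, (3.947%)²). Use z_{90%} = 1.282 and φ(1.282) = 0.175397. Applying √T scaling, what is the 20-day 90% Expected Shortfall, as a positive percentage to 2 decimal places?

30.96%

σ_{20d} = 3.947% × √20 = 17.652%.
ES multiplier = φ(z)/(1−α) = 0.175397/0.1 = 1.754.
ES = 17.652% × 1.754 = 30.962%.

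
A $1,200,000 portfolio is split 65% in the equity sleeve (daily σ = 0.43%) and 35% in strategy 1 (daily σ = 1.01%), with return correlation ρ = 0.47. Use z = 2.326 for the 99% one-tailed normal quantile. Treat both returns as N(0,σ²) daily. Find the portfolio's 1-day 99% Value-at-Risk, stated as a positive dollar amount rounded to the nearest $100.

$15,200

σ_p² = 0.65²·0.43² + 0.35²·1.01² + 2·0.47·0.65·0.35·0.43·1.01 = 0.2960 (%²).
σ_p = √0.2960 = 0.544%.
VaR = 2.326 × 0.544% = 1.265%; on $1,200,000 that is $15,180.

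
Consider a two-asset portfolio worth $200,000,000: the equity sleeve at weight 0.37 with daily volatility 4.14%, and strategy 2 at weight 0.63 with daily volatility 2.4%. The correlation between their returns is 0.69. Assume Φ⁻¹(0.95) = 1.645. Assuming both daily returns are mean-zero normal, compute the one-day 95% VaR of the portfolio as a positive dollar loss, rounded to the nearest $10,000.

σ_p² = 0.37²·4.14² + 0.63²·2.4² + 2·0.69·0.37·0.63·4.14·2.4 = 7.8287 (%²).
σ_p = √7.8287 = 2.798%.
VaR = 1.645 × 2.798% = 4.603%; on $200,000,000 that is $9,206,000.

$9,210,000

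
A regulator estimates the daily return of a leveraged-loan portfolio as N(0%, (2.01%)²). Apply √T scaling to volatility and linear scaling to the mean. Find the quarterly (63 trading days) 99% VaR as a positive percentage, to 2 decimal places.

At 99%, z = 2.326.
σ_{63d} = 2.01% × √63 = 15.954%.
VaR = 2.326 × 15.954% = 37.109%.

37.11%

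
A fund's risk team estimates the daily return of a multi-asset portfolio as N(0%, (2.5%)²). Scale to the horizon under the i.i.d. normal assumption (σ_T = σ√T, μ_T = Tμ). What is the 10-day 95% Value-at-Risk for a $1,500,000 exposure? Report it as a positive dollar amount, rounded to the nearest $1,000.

$195,000

At 95%, z = 1.645.
σ_{10d} = 2.5% × √10 = 7.906%.
VaR = 1.645 × 7.906% = 13.005%.
On $1,500,000: 0.13005 × $1,500,000 = $195,075.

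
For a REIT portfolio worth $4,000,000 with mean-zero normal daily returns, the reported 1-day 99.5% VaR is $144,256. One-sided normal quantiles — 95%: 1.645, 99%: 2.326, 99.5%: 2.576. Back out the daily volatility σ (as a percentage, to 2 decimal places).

1.40%

VaR as a fraction: $144,256 / $4,000,000 = 3.606%.
σ = VaR / z = 3.606% / 2.576 = 1.400%.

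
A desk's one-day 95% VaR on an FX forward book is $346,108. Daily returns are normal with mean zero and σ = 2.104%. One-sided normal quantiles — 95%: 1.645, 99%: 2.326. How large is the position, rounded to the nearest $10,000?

$10,000,000

VaR as a fraction of value: z·σ = 1.645 × 2.104% = 3.46108%.
Position = $346,108 / 0.0346108 = $10,000,000.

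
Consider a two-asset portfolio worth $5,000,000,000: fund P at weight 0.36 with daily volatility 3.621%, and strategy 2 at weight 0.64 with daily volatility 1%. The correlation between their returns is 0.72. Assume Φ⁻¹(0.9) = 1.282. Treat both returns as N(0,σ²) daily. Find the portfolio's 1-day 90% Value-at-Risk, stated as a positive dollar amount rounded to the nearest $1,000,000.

σ_p² = 0.36²·3.621² + 0.64²·1² + 2·0.72·0.36·0.64·3.621·1 = 3.3102 (%²).
σ_p = √3.3102 = 1.819%.
VaR = 1.282 × 1.819% = 2.332%; on $5,000,000,000 that is $116,600,000.

$117,000,000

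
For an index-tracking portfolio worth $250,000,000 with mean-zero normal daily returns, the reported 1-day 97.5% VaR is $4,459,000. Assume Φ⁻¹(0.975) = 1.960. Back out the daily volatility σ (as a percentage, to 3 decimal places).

VaR as a fraction: $4,459,000 / $250,000,000 = 1.784%.
σ = VaR / z = 1.784% / 1.960 = 0.910%.

0.910%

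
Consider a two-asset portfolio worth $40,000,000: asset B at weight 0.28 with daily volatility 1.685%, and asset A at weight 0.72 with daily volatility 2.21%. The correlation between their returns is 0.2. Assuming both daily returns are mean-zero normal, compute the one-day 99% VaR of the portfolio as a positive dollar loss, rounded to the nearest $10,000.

$1,630,000

σ_p² = 0.28²·1.685² + 0.72²·2.21² + 2·0.2·0.28·0.72·1.685·2.21 = 3.0548 (%²).
σ_p = √3.0548 = 1.748%.
At 99%, z = 2.326.
VaR = 2.326 × 1.748% = 4.066%; on $40,000,000 that is $1,626,400.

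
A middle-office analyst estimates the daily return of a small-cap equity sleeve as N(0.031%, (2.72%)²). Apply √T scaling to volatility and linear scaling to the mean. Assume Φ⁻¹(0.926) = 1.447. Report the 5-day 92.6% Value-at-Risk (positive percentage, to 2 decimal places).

8.65%

σ_{5d} = 2.72% × √5 = 6.082%; μ_{5d} = 5 × 0.031% = 0.155%.
VaR = −(0.155%) + 1.447 × 6.082% = 8.646%.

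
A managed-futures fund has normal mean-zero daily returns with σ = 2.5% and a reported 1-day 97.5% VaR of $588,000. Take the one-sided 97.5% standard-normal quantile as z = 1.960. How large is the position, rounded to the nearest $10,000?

VaR as a fraction of value: z·σ = 1.960 × 2.5% = 4.9%.
Position = $588,000 / 0.049 = $12,000,000.

$12,000,000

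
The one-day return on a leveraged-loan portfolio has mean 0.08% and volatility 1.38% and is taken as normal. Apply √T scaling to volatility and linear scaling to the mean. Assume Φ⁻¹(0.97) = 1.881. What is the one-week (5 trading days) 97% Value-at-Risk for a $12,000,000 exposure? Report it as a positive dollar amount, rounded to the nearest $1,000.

σ_{5d} = 1.38% × √5 = 3.086%; μ_{5d} = 5 × 0.08% = 0.400%.
VaR = −(0.400%) + 1.881 × 3.086% = 5.405%.
On $12,000,000: 0.05405 × $12,000,000 = $648,600.

$649,000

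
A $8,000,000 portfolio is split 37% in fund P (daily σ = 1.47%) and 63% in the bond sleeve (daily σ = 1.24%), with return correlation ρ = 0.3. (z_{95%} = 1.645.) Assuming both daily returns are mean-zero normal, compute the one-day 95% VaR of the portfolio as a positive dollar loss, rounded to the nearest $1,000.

$142,000

σ_p² = 0.37²·1.47² + 0.63²·1.24² + 2·0.3·0.37·0.63·1.47·1.24 = 1.1610 (%²).
σ_p = √1.1610 = 1.078%.
VaR = 1.645 × 1.078% = 1.773%; on $8,000,000 that is $141,840.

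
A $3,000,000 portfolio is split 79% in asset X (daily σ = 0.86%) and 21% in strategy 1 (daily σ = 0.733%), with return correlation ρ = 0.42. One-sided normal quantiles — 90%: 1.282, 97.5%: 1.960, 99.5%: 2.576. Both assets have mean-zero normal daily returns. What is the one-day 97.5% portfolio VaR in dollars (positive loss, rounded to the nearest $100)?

σ_p² = 0.79²·0.86² + 0.21²·0.733² + 2·0.42·0.79·0.21·0.86·0.733 = 0.5731 (%²).
σ_p = √0.5731 = 0.757%.
VaR = 1.960 × 0.757% = 1.484%; on $3,000,000 that is $44,520.

$44,500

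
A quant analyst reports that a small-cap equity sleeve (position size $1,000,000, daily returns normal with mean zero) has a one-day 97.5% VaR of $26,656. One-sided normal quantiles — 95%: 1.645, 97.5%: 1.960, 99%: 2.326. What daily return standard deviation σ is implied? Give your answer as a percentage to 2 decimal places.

VaR as a fraction: $26,656 / $1,000,000 = 2.666%.
σ = VaR / z = 2.666% / 1.960 = 1.360%.

1.36%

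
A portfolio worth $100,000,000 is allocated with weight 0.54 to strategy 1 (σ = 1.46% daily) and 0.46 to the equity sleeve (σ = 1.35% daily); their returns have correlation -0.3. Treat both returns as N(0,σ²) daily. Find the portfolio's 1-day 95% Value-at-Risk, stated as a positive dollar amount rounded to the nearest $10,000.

$1,390,000

σ_p² = 0.54²·1.46² + 0.46²·1.35² + 2·-0.3·0.54·0.46·1.46·1.35 = 0.7135 (%²).
σ_p = √0.7135 = 0.845%.
At 95%, z = 1.645.
VaR = 1.645 × 0.845% = 1.390%; on $100,000,000 that is $1,390,000.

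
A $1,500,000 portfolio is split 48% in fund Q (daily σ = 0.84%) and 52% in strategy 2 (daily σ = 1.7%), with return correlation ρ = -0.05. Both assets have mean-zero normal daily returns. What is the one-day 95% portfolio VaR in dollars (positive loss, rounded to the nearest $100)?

$23,500

σ_p² = 0.48²·0.84² + 0.52²·1.7² + 2·-0.05·0.48·0.52·0.84·1.7 = 0.9084 (%²).
σ_p = √0.9084 = 0.953%.
At 95%, z = 1.645.
VaR = 1.645 × 0.953% = 1.568%; on $1,500,000 that is $23,520.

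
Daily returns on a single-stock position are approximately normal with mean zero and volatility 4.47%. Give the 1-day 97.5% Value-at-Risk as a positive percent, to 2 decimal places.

At 97.5% one-sided, z = 1.960.
VaR = z·σ = 1.960 × 4.47% = 8.761%.

8.76%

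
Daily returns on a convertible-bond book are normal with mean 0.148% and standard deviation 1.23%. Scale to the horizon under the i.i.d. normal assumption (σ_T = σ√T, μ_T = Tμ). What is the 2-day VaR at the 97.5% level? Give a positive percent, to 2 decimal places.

At 97.5%, z = 1.960.
σ_{2d} = 1.23% × √2 = 1.739%; μ_{2d} = 2 × 0.148% = 0.296%.
VaR = −(0.296%) + 1.960 × 1.739% = 3.112%.

3.11%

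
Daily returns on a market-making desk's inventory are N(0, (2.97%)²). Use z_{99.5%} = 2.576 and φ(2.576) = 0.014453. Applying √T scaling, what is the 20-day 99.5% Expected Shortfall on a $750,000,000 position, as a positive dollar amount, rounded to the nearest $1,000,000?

σ_{20d} = 2.97% × √20 = 13.282%.
ES multiplier = φ(z)/(1−α) = 0.014453/0.005 = 2.891.
ES = 13.282% × 2.891 = 38.398%; on $750,000,000: $287,985,000.

$288,000,000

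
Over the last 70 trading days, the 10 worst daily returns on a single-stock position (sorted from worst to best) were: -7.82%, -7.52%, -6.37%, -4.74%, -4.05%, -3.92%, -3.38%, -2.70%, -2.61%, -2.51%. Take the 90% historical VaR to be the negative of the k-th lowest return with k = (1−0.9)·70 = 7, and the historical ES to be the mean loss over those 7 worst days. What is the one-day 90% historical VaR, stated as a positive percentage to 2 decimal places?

k = 7; the 7th lowest return is -3.38%, so VaR = 3.38%.

3.38%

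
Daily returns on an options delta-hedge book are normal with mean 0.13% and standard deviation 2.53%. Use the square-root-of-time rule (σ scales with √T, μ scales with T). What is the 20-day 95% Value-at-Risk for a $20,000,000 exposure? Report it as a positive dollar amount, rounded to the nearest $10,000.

At 95%, z = 1.645.
σ_{20d} = 2.53% × √20 = 11.315%; μ_{20d} = 20 × 0.13% = 2.600%.
VaR = −(2.600%) + 1.645 × 11.315% = 16.013%.
On $20,000,000: 0.16013 × $20,000,000 = $3,202,600.

$3,200,000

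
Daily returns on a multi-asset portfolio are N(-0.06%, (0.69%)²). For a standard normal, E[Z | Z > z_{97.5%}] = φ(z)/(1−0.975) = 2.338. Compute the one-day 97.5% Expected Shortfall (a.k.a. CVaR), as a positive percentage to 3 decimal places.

1.673%

ES = −(-0.06%) + 0.69% × 2.338 = 1.673%.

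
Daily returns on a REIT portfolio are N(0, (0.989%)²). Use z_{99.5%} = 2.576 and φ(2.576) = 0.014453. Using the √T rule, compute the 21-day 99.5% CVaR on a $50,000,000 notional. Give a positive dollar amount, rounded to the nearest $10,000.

σ_{21d} = 0.989% × √21 = 4.532%.
ES multiplier = φ(z)/(1−α) = 0.014453/0.005 = 2.891.
ES = 4.532% × 2.891 = 13.102%; on $50,000,000: $6,551,000.

$6,550,000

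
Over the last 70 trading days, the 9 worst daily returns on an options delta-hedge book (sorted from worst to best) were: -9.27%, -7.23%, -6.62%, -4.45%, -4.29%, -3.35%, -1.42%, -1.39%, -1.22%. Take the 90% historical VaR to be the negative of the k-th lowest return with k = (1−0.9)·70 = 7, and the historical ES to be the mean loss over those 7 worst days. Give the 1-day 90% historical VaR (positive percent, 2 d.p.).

k = 7; the 7th lowest return is -1.42%, so VaR = 1.42%.

1.42%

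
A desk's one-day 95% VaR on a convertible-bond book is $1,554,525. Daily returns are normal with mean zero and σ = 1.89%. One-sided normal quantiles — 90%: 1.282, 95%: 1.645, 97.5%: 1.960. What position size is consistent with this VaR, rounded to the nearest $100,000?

VaR as a fraction of value: z·σ = 1.645 × 1.89% = 3.10905%.
Position = $1,554,525 / 0.0310905 = $50,000,000.

$50,000,000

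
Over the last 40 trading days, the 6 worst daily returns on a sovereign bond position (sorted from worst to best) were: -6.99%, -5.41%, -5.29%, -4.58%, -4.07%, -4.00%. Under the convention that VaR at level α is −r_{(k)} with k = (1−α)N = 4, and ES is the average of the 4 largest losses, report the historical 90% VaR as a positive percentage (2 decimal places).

4.58%

k = 4; the 4th lowest return is -4.58%, so VaR = 4.58%.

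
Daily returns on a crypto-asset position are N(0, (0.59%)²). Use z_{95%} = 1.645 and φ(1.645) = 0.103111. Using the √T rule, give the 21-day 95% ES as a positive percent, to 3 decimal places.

σ_{21d} = 0.59% × √21 = 2.704%.
ES multiplier = φ(z)/(1−α) = 0.103111/0.05 = 2.062.
ES = 2.704% × 2.062 = 5.576%.

5.576%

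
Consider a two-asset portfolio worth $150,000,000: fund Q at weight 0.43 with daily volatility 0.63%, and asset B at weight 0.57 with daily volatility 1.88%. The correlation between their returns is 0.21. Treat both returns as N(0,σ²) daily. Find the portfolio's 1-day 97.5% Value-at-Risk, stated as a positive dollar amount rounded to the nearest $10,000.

$3,410,000

σ_p² = 0.43²·0.63² + 0.57²·1.88² + 2·0.21·0.43·0.57·0.63·1.88 = 1.3436 (%²).
σ_p = √1.3436 = 1.159%.
At 97.5%, z = 1.960.
VaR = 1.960 × 1.159% = 2.272%; on $150,000,000 that is $3,408,000.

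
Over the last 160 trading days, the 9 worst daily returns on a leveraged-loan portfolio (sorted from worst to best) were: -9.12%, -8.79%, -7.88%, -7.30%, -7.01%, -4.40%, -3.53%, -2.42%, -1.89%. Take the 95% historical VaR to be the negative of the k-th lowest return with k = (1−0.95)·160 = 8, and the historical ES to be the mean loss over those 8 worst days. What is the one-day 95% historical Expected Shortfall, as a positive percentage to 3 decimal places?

The 8 worst returns sum to -50.45%.
ES = −(-50.45%) / 8 = 6.30625% ≈ 6.306%.

6.306%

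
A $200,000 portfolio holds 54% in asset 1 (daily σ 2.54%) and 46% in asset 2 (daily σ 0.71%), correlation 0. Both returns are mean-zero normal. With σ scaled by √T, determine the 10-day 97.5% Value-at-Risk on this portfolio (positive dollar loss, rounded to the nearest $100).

$17,500

σ_p = √(0.54²·2.54² + 0.46²·0.71² + 2·0·0.54·0.46·2.54·0.71) = 1.410%.
σ_{10d} = 1.410% × √10 = 4.459%.
z(97.5%) = 1.960.
VaR = 1.960 × 4.459% = 8.740%; on $200,000 that is $17,480.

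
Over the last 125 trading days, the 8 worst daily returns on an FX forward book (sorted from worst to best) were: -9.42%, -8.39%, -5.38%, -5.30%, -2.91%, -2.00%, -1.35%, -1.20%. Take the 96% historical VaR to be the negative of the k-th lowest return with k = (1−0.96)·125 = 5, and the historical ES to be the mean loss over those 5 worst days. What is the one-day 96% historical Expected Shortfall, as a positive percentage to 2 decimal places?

The 5 worst returns sum to -31.40%.
ES = −(-31.40%) / 5 = 6.28%.

6.28%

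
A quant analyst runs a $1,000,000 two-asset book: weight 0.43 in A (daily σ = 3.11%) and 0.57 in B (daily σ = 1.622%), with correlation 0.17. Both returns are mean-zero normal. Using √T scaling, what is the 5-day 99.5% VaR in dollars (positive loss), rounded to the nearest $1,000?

σ_p = √(0.43²·3.11² + 0.57²·1.622² + 2·0.17·0.43·0.57·3.11·1.622) = 1.750%.
σ_{5d} = 1.750% × √5 = 3.913%.
z(99.5%) = 2.576.
VaR = 2.576 × 3.913% = 10.080%; on $1,000,000 that is $100,800.

$101,000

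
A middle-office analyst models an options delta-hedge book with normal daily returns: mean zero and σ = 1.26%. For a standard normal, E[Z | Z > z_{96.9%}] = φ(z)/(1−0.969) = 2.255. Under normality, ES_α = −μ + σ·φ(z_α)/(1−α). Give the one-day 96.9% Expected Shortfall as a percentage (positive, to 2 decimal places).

2.84%

ES = 1.26% × 2.255 = 2.841%.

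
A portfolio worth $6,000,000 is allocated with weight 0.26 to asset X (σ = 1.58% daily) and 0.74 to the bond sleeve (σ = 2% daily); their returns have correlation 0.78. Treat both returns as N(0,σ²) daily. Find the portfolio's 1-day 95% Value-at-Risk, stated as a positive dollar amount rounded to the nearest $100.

σ_p² = 0.26²·1.58² + 0.74²·2² + 2·0.78·0.26·0.74·1.58·2 = 3.3076 (%²).
σ_p = √3.3076 = 1.819%.
At 95%, z = 1.645.
VaR = 1.645 × 1.819% = 2.992%; on $6,000,000 that is $179,520.

$179,500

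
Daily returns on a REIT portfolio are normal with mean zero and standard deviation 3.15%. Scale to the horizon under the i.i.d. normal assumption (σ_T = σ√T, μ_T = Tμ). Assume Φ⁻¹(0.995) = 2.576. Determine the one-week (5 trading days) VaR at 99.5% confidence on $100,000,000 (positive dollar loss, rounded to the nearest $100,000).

σ_{5d} = 3.15% × √5 = 7.044%.
VaR = 2.576 × 7.044% = 18.145%.
On $100,000,000: 0.18145 × $100,000,000 = $18,145,000.

$18,100,000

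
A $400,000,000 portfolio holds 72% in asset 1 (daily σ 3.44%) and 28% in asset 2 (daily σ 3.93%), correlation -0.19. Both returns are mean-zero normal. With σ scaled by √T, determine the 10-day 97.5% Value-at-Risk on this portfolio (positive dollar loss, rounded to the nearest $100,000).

$62,300,000

σ_p = √(0.72²·3.44² + 0.28²·3.93² + 2·-0.19·0.72·0.28·3.44·3.93) = 2.512%.
σ_{10d} = 2.512% × √10 = 7.944%.
z(97.5%) = 1.960.
VaR = 1.960 × 7.944% = 15.570%; on $400,000,000 that is $62,280,000.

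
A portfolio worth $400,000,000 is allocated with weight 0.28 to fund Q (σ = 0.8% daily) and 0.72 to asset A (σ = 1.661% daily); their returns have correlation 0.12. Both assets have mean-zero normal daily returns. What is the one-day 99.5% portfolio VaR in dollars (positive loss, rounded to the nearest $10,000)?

$12,810,000

σ_p² = 0.28²·0.8² + 0.72²·1.661² + 2·0.12·0.28·0.72·0.8·1.661 = 1.5447 (%²).
σ_p = √1.5447 = 1.243%.
At 99.5%, z = 2.576.
VaR = 2.576 × 1.243% = 3.202%; on $400,000,000 that is $12,808,000.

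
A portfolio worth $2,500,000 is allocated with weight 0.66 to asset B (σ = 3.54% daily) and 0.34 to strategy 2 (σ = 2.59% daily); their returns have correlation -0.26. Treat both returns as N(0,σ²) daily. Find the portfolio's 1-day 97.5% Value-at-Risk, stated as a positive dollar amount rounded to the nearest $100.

σ_p² = 0.66²·3.54² + 0.34²·2.59² + 2·-0.26·0.66·0.34·3.54·2.59 = 5.1644 (%²).
σ_p = √5.1644 = 2.273%.
At 97.5%, z = 1.960.
VaR = 1.960 × 2.273% = 4.455%; on $2,500,000 that is $111,375.

$111,400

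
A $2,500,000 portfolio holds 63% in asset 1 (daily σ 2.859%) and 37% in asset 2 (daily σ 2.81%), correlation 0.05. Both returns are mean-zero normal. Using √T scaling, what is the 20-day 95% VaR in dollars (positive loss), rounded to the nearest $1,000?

$391,000

σ_p = √(0.63²·2.859² + 0.37²·2.81² + 2·0.05·0.63·0.37·2.859·2.81) = 2.124%.
σ_{20d} = 2.124% × √20 = 9.499%.
z(95%) = 1.645.
VaR = 1.645 × 9.499% = 15.626%; on $2,500,000 that is $390,650.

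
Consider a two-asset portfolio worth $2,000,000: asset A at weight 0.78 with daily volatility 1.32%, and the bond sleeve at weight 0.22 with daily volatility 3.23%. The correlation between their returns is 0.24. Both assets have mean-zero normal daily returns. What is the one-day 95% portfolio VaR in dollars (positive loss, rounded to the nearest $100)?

σ_p² = 0.78²·1.32² + 0.22²·3.23² + 2·0.24·0.78·0.22·1.32·3.23 = 1.9162 (%²).
σ_p = √1.9162 = 1.384%.
At 95%, z = 1.645.
VaR = 1.645 × 1.384% = 2.277%; on $2,000,000 that is $45,540.

$45,500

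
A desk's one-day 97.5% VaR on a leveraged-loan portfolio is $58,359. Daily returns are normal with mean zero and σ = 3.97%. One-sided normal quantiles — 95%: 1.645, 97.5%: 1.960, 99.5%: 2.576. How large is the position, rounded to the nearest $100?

VaR as a fraction of value: z·σ = 1.960 × 3.97% = 7.7812%.
Position = $58,359 / 0.077812 = $750,000.

$750,000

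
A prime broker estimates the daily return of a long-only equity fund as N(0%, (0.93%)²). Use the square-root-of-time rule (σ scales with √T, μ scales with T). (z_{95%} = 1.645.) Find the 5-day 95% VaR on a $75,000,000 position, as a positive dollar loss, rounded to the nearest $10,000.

$2,570,000

σ_{5d} = 0.93% × √5 = 2.080%.
VaR = 1.645 × 2.080% = 3.422%.
On $75,000,000: 0.03422 × $75,000,000 = $2,566,500.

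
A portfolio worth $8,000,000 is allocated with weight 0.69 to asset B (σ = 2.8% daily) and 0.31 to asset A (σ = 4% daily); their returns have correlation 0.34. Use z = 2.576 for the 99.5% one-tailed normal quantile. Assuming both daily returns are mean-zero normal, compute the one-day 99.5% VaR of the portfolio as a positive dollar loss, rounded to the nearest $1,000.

$541,000

σ_p² = 0.69²·2.8² + 0.31²·4² + 2·0.34·0.69·0.31·2.8·4 = 6.8993 (%²).
σ_p = √6.8993 = 2.627%.
VaR = 2.576 × 2.627% = 6.767%; on $8,000,000 that is $541,360.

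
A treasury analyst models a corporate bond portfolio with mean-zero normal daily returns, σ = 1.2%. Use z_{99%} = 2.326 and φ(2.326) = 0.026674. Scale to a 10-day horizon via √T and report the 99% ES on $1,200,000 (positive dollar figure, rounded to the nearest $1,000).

$121,000

σ_{10d} = 1.2% × √10 = 3.795%.
ES multiplier = φ(z)/(1−α) = 0.026674/0.01 = 2.667.
ES = 3.795% × 2.667 = 10.121%; on $1,200,000: $121,452.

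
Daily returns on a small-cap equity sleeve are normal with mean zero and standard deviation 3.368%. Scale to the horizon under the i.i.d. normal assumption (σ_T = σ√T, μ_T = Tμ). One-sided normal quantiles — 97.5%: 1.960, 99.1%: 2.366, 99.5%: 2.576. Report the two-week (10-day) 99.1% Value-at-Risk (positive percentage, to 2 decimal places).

σ_{10d} = 3.368% × √10 = 10.651%.
VaR = 2.366 × 10.651% = 25.200%.

25.20%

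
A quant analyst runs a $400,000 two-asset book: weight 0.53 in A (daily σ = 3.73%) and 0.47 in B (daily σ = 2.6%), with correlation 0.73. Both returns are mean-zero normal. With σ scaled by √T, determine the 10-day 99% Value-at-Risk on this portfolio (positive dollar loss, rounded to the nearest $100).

$87,900

σ_p = √(0.53²·3.73² + 0.47²·2.6² + 2·0.73·0.53·0.47·3.73·2.6) = 2.988%.
σ_{10d} = 2.988% × √10 = 9.449%.
z(99%) = 2.326.
VaR = 2.326 × 9.449% = 21.978%; on $400,000 that is $87,912.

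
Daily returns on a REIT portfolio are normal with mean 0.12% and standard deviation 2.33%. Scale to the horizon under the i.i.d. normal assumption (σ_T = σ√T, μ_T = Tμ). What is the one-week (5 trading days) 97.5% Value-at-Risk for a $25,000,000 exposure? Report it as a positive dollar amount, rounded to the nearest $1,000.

$2,403,000

At 97.5%, z = 1.960.
σ_{5d} = 2.33% × √5 = 5.210%; μ_{5d} = 5 × 0.12% = 0.600%.
VaR = −(0.600%) + 1.960 × 5.210% = 9.612%.
On $25,000,000: 0.09612 × $25,000,000 = $2,403,000.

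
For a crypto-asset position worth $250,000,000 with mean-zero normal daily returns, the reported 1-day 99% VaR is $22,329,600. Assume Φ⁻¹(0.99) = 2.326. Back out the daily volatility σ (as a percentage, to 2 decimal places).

VaR as a fraction: $22,329,600 / $250,000,000 = 8.932%.
σ = VaR / z = 8.932% / 2.326 = 3.840%.

3.84%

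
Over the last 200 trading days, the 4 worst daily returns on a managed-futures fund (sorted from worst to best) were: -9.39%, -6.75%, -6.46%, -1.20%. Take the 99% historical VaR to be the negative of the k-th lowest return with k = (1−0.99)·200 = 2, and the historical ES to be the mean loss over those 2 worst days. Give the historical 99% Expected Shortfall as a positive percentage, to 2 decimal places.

The 2 worst returns sum to -16.14%.
ES = −(-16.14%) / 2 = 8.07%.

8.07%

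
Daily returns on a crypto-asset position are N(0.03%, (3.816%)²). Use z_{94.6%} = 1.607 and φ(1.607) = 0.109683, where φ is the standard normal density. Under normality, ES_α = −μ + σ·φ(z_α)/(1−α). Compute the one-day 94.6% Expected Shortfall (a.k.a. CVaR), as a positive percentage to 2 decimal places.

7.72%

Tail multiplier: φ(z)/(1−α) = 0.109683 / 0.054 = 2.031.
ES = −(0.03%) + 3.816% × 2.031 = 7.720%.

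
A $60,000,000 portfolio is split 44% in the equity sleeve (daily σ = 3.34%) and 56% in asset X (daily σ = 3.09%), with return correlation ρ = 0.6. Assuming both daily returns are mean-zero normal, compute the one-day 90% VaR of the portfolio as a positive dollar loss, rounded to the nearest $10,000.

σ_p² = 0.44²·3.34² + 0.56²·3.09² + 2·0.6·0.44·0.56·3.34·3.09 = 8.2056 (%²).
σ_p = √8.2056 = 2.865%.
At 90%, z = 1.282.
VaR = 1.282 × 2.865% = 3.673%; on $60,000,000 that is $2,203,800.

$2,200,000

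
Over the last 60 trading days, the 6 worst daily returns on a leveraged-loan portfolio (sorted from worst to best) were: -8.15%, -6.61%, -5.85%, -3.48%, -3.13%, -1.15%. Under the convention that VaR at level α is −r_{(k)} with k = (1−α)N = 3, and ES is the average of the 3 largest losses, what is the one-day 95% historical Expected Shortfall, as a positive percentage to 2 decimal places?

The 3 worst returns sum to -20.61%.
ES = −(-20.61%) / 3 = 6.87%.

6.87%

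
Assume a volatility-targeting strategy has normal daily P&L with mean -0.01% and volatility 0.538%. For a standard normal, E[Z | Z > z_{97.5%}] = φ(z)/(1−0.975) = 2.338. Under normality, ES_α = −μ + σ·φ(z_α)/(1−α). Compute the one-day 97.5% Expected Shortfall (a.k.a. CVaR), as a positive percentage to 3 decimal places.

1.268%

ES = −(-0.01%) + 0.538% × 2.338 = 1.268%.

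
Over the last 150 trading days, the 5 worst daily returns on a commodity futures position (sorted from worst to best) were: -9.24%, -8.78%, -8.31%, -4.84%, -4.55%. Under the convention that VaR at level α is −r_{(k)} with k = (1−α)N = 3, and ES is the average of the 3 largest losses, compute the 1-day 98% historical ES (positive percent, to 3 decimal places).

The 3 worst returns sum to -26.33%.
ES = −(-26.33%) / 3 = 8.7766…% ≈ 8.777%.

8.777%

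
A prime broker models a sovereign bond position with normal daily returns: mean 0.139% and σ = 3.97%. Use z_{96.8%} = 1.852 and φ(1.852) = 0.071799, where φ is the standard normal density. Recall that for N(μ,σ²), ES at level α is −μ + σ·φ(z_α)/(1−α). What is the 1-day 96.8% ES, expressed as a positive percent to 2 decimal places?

Tail multiplier: φ(z)/(1−α) = 0.071799 / 0.032 = 2.244.
ES = −(0.139%) + 3.97% × 2.244 = 8.770%.

8.77%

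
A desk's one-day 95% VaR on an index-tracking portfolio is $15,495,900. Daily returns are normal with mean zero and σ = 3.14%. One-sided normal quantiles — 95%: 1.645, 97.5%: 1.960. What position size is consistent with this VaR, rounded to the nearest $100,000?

$300,000,000

VaR as a fraction of value: z·σ = 1.645 × 3.14% = 5.1653%.
Position = $15,495,900 / 0.051653 = $300,000,000.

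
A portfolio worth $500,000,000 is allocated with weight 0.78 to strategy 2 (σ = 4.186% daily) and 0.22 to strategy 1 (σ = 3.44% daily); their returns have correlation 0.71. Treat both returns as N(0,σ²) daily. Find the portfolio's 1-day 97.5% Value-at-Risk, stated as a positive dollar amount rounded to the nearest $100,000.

σ_p² = 0.78²·4.186² + 0.22²·3.44² + 2·0.71·0.78·0.22·4.186·3.44 = 14.7423 (%²).
σ_p = √14.7423 = 3.840%.
At 97.5%, z = 1.960.
VaR = 1.960 × 3.840% = 7.526%; on $500,000,000 that is $37,630,000.

$37,600,000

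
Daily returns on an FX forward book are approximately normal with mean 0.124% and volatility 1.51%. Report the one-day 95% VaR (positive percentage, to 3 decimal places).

2.360%

At 95% one-sided, z = 1.645.
VaR = −μ + z·σ = −(0.124%) + 1.645 × 1.51% = 2.360%.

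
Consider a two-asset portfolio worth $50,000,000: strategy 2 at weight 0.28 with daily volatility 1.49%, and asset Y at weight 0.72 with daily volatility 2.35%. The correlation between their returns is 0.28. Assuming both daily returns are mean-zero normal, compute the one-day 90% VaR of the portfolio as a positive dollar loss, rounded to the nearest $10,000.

$1,190,000

σ_p² = 0.28²·1.49² + 0.72²·2.35² + 2·0.28·0.28·0.72·1.49·2.35 = 3.4322 (%²).
σ_p = √3.4322 = 1.853%.
At 90%, z = 1.282.
VaR = 1.282 × 1.853% = 2.376%; on $50,000,000 that is $1,188,000.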